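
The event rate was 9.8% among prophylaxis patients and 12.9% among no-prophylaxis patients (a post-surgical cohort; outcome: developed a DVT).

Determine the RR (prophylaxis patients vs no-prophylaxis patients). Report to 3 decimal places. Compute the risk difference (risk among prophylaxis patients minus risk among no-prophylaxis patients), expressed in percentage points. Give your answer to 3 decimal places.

RR = 0.760; RD = -3.100

RR = 0.0980 / 0.1290 = 0.760
risk difference = 0.0980 − 0.1290 = -0.0310 → -3.100 percentage points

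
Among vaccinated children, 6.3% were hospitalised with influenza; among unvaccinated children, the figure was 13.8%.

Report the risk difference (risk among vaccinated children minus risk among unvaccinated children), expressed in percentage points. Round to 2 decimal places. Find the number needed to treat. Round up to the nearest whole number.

risk difference = 0.0630 − 0.1380 = -0.0750 → -7.50 percentage points
absolute risk difference = 0.075000
1 / 0.075000 = 13.333 → round up → 14

RD = -7.50; NNT = 14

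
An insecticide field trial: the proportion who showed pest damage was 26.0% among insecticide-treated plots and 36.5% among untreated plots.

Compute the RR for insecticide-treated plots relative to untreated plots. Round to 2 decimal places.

RR = 0.2600 / 0.3650 = 0.71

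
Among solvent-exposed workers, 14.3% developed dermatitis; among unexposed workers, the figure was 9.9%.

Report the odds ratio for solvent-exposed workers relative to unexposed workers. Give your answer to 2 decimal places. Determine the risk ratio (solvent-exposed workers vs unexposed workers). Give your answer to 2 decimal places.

OR = 1.52; RR = 1.44

odds, solvent-exposed workers = 0.1430/0.8570 = 0.1669
odds, unexposed workers = 0.0990/0.9010 = 0.1099
OR = 0.1669 / 0.1099 = 1.52
RR = 0.1430 / 0.0990 = 1.44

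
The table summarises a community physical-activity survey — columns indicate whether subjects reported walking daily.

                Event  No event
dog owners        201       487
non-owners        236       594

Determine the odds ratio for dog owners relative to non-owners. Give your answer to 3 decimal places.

OR = (201 × 594) / (487 × 236) = 119394/114932 ≈ 1.039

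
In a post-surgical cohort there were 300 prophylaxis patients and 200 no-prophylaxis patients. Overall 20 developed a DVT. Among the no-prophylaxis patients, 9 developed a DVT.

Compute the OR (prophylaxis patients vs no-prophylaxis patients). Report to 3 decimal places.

OR ≈ 0.808

prophylaxis patients with the outcome: 20 − 9 = 11
prophylaxis patients without the outcome: 300 − 11 = 289
no-prophylaxis patients without the outcome: 200 − 9 = 191
OR = (11 × 191) / (289 × 9) = 2101/2601 ≈ 0.808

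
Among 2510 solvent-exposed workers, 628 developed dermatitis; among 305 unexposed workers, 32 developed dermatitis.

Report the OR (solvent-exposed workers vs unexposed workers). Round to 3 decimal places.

odds, solvent-exposed workers = 628/1882 = 0.3337
odds, unexposed workers = 32/273 = 0.1172
OR = 0.3337 / 0.1172 = 2.847

OR = 2.847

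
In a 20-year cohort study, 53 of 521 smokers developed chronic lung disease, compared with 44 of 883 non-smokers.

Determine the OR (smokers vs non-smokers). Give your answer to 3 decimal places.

OR = (53 × 839) / (468 × 44) = 44467/20592 ≈ 2.159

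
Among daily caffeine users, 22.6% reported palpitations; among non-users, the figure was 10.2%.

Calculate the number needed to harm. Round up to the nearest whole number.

absolute risk difference = 0.124000
1 / 0.124000 = 8.065 → round up → 9

9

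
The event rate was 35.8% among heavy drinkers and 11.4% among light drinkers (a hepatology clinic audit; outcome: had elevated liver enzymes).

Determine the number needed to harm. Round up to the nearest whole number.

NNH: 5

absolute risk difference = 0.244000
1 / 0.244000 = 4.098 → round up → 5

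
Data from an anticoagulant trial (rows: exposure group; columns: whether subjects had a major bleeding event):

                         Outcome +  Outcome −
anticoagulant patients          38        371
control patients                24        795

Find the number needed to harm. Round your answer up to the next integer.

NNH = 16

risk, anticoagulant patients = 38/409 = 0.092910
risk, control patients = 24/819 = 0.029304
absolute risk difference = 0.063606
1 / 0.063606 = 15.722 → round up → 16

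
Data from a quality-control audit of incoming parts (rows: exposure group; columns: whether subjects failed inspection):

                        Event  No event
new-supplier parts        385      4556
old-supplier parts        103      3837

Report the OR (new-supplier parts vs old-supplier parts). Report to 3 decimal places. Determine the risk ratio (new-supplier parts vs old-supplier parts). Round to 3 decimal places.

OR = 3.148; RR = 2.981

odds, new-supplier parts = 385/4556 = 0.08450
odds, old-supplier parts = 103/3837 = 0.02684
OR = 0.08450 / 0.02684 = 3.148
risk, new-supplier parts = 385/4941 = 0.07792
risk, old-supplier parts = 103/3940 = 0.02614
RR = 0.07792 / 0.02614 = 2.981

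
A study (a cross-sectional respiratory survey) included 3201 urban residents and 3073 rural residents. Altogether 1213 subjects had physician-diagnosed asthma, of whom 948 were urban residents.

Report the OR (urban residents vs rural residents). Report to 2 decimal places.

4.46

urban residents without the outcome: 3201 − 948 = 2253
rural residents with the outcome: 1213 − 948 = 265
rural residents without the outcome: 3073 − 265 = 2808
OR = (948 × 2808) / (2253 × 265) = 2661984/597045 ≈ 4.46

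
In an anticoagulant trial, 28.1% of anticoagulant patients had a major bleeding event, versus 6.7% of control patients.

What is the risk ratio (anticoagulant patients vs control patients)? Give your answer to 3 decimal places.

RR = 0.2810 / 0.0670 = 4.194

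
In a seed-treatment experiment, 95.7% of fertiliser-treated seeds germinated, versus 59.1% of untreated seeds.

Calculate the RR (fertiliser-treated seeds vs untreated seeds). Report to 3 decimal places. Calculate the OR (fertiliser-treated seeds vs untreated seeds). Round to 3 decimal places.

RR = 0.9570 / 0.5910 = 1.619
odds, fertiliser-treated seeds = 0.9570/0.0430 = 22.2558
odds, untreated seeds = 0.5910/0.4090 = 1.4450
OR = 22.2558 / 1.4450 = 15.402

RR = 1.619; OR = 15.402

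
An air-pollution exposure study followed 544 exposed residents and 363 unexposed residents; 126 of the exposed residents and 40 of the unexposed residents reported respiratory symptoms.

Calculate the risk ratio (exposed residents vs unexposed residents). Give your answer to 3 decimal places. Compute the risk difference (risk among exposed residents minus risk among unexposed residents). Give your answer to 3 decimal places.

RR = 2.102; RD = 0.121

risk, exposed residents = 126/544 = 0.2316
risk, unexposed residents = 40/363 = 0.1102
RR = 0.2316 / 0.1102 = 2.102
risk difference = 0.2316 − 0.1102 = 0.121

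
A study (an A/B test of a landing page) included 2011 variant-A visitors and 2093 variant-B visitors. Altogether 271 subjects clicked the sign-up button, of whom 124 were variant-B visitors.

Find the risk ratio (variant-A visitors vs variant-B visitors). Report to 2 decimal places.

1.23

variant-A visitors with the outcome: 271 − 124 = 147
variant-A visitors without the outcome: 2011 − 147 = 1864
variant-B visitors without the outcome: 2093 − 124 = 1969
risk, variant-A visitors = 147/2011 = 0.0731
risk, variant-B visitors = 124/2093 = 0.0592
RR = 0.0731 / 0.0592 = 1.23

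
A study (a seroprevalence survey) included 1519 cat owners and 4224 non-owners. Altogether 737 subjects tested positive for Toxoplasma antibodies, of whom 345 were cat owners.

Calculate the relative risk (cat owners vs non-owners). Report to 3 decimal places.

RR: 2.447

cat owners without the outcome: 1519 − 345 = 1174
non-owners with the outcome: 737 − 345 = 392
non-owners without the outcome: 4224 − 392 = 3832
risk, cat owners = 345/1519 = 0.2271
risk, non-owners = 392/4224 = 0.0928
RR = 0.2271 / 0.0928 = 2.447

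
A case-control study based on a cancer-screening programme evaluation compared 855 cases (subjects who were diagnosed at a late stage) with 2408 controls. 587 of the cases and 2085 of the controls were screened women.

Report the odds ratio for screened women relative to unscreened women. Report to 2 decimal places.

OR = (587 × 323) / (2085 × 268) = 189601/558780 ≈ 0.34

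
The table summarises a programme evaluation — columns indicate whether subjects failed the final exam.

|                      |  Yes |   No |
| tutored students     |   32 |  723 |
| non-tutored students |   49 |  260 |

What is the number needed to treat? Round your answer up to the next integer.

risk, tutored students = 32/755 = 0.042384
risk, non-tutored students = 49/309 = 0.158576
absolute risk difference = 0.116192
1 / 0.116192 = 8.606 → round up → 9

NNT: 9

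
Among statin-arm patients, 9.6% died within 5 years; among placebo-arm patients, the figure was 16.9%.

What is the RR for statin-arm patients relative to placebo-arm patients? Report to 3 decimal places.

RR = 0.0960 / 0.1690 = 0.568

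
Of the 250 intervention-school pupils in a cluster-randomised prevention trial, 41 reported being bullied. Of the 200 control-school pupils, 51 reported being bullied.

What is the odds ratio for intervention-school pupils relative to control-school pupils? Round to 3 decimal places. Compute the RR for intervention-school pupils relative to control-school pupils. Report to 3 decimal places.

OR = (41 × 149) / (209 × 51) = 6109/10659 ≈ 0.573
risk, intervention-school pupils = 41/250 = 0.1640
risk, control-school pupils = 51/200 = 0.2550
RR = 0.1640 / 0.2550 = 0.643

OR = 0.573; RR = 0.643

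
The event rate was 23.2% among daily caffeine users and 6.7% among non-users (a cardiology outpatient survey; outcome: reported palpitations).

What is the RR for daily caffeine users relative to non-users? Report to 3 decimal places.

RR = 0.2320 / 0.0670 = 3.463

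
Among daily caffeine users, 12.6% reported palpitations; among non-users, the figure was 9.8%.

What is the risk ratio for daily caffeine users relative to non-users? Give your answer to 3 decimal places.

RR = 0.1260 / 0.0980 = 1.286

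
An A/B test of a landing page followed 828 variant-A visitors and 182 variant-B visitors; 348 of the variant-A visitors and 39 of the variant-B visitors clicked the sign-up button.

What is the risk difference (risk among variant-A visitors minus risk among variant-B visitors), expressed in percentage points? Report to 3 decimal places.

risk, variant-A visitors = 348/828 = 0.4203
risk, variant-B visitors = 39/182 = 0.2143
risk difference = 0.4203 − 0.2143 = 0.2060 → 20.600 percentage points

20.600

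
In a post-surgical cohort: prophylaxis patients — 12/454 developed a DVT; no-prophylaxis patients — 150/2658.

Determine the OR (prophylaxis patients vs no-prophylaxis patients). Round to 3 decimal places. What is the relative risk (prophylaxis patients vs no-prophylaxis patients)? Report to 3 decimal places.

odds, prophylaxis patients = 12/442 = 0.02715
odds, no-prophylaxis patients = 150/2508 = 0.05981
OR = 0.02715 / 0.05981 = 0.454
risk, prophylaxis patients = 12/454 = 0.02643
risk, no-prophylaxis patients = 150/2658 = 0.05643
RR = 0.02643 / 0.05643 = 0.468

OR = 0.454; RR = 0.468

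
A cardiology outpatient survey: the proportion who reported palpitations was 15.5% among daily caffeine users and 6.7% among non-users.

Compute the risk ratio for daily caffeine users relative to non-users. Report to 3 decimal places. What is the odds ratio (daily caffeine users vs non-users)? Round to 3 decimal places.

RR = 0.1550 / 0.0670 = 2.313
odds, daily caffeine users = 0.1550/0.8450 = 0.1834
odds, non-users = 0.0670/0.9330 = 0.0718
OR = 0.1834 / 0.0718 = 2.554

RR = 2.313; OR = 2.554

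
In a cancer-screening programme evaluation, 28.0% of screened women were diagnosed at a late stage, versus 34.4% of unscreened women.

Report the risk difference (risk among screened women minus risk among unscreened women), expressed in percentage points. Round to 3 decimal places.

risk difference = 0.2800 − 0.3440 = -0.0640 → -6.400 percentage points

RD: -6.400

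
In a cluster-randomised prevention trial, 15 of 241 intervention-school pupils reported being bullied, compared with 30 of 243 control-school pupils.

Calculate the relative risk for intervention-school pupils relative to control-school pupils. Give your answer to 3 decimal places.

0.504

risk, intervention-school pupils = 15/241 = 0.0622
risk, control-school pupils = 30/243 = 0.1235
RR = 0.0622 / 0.1235 = 0.504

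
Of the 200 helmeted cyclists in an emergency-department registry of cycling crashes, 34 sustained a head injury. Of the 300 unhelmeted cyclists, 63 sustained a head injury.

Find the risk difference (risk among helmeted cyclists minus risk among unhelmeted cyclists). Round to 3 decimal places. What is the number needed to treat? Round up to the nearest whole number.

RD = -0.040; NNT = 25

risk, helmeted cyclists = 34/200 = 0.1700
risk, unhelmeted cyclists = 63/300 = 0.2100
risk difference = 0.1700 − 0.2100 = -0.040
absolute risk difference = 0.040000
1 / 0.040000 = 25.000 → round up → 25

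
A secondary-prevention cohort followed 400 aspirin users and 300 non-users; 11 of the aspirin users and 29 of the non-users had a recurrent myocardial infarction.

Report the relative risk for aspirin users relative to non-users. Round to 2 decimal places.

risk, aspirin users = 11/400 = 0.02750
risk, non-users = 29/300 = 0.09667
RR = 0.02750 / 0.09667 = 0.28

0.28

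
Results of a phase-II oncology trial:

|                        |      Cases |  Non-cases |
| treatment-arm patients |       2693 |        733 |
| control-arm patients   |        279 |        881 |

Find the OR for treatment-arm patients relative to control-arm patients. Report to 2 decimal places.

OR = (2693 × 881) / (733 × 279) = 2372533/204507 ≈ 11.60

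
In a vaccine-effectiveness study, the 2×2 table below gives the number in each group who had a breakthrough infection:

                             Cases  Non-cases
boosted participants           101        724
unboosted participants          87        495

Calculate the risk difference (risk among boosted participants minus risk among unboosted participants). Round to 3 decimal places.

RD: -0.027

risk, boosted participants = 101/825 = 0.1224
risk, unboosted participants = 87/582 = 0.1495
risk difference = 0.1224 − 0.1495 = -0.027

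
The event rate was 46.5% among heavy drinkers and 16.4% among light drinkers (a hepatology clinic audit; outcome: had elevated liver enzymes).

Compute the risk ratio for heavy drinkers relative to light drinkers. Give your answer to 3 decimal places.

RR = 0.4650 / 0.1640 = 2.835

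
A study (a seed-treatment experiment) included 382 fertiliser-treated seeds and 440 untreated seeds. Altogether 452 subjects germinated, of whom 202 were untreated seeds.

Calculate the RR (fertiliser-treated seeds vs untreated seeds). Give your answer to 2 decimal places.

fertiliser-treated seeds with the outcome: 452 − 202 = 250
fertiliser-treated seeds without the outcome: 382 − 250 = 132
untreated seeds without the outcome: 440 − 202 = 238
risk, fertiliser-treated seeds = 250/382 = 0.6545
risk, untreated seeds = 202/440 = 0.4591
RR = 0.6545 / 0.4591 = 1.43

1.43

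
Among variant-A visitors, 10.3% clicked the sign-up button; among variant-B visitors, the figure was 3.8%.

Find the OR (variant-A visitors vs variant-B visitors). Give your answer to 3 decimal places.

odds, variant-A visitors = 0.10300/0.89700 = 0.11483
odds, variant-B visitors = 0.03800/0.96200 = 0.03950
OR = 0.11483 / 0.03950 = 2.907

2.907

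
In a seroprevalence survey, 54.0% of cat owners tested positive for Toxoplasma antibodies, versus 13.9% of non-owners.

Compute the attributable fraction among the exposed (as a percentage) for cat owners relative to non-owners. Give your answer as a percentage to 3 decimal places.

AR% = (0.5400 − 0.1390) / 0.5400 = 0.7426 → 74.259%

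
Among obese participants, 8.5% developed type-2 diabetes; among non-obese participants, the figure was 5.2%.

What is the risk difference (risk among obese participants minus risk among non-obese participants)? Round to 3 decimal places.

risk difference = 0.0850 − 0.0520 = 0.033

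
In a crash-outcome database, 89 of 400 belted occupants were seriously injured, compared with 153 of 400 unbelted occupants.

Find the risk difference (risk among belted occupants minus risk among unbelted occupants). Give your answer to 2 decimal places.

risk, belted occupants = 89/400 = 0.2225
risk, unbelted occupants = 153/400 = 0.3825
risk difference = 0.2225 − 0.3825 = -0.16

RD = -0.16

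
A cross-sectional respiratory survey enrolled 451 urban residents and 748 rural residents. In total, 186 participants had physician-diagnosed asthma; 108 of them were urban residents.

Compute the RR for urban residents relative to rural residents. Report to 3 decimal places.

urban residents without the outcome: 451 − 108 = 343
rural residents with the outcome: 186 − 108 = 78
rural residents without the outcome: 748 − 78 = 670
risk, urban residents = 108/451 = 0.2395
risk, rural residents = 78/748 = 0.1043
RR = 0.2395 / 0.1043 = 2.296

2.296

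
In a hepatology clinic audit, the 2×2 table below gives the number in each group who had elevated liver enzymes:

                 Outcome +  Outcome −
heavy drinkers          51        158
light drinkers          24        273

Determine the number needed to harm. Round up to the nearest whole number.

risk, heavy drinkers = 51/209 = 0.244019
risk, light drinkers = 24/297 = 0.080808
absolute risk difference = 0.163211
1 / 0.163211 = 6.127 → round up → 7

7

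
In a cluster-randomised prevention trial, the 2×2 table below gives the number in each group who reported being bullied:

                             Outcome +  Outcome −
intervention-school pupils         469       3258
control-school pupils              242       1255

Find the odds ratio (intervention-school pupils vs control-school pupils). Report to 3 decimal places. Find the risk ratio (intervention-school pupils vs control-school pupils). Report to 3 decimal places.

OR = 0.747; RR = 0.778

OR = (469 × 1255) / (3258 × 242) = 588595/788436 ≈ 0.747
risk, intervention-school pupils = 469/3727 = 0.1258
risk, control-school pupils = 242/1497 = 0.1617
RR = 0.1258 / 0.1617 = 0.778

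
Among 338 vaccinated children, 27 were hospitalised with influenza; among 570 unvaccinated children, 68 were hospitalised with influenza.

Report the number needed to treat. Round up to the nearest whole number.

NNT ≈ 26

risk, vaccinated children = 27/338 = 0.079882
risk, unvaccinated children = 68/570 = 0.119298
absolute risk difference = 0.039417
1 / 0.039417 = 25.370 → round up → 26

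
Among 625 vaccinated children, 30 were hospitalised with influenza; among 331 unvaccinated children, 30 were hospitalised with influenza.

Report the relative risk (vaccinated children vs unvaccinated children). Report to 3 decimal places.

risk, vaccinated children = 30/625 = 0.04800
risk, unvaccinated children = 30/331 = 0.09063
RR = 0.04800 / 0.09063 = 0.530

RR = 0.530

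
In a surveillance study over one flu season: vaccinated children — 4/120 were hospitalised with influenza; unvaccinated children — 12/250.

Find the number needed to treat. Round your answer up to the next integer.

risk, vaccinated children = 4/120 = 0.033333
risk, unvaccinated children = 12/250 = 0.048000
absolute risk difference = 0.014667
1 / 0.014667 = 68.180 → round up → 69

NNT: 69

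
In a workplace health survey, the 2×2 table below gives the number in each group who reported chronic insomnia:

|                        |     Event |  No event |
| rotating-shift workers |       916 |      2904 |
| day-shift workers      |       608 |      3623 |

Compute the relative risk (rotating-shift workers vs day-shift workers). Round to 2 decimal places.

1.67

risk, rotating-shift workers = 916/3820 = 0.2398
risk, day-shift workers = 608/4231 = 0.1437
RR = 0.2398 / 0.1437 = 1.67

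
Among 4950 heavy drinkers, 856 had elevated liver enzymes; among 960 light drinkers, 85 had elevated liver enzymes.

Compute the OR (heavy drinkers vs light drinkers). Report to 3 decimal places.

OR = (856 × 875) / (4094 × 85) = 749000/347990 ≈ 2.152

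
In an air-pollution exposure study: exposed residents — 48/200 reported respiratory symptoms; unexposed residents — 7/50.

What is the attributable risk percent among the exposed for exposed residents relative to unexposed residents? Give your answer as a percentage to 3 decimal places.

risk, exposed residents = 48/200 = 0.2400
risk, unexposed residents = 7/50 = 0.1400
AR% = (0.2400 − 0.1400) / 0.2400 = 0.4167 → 41.667%

AR% = 41.667%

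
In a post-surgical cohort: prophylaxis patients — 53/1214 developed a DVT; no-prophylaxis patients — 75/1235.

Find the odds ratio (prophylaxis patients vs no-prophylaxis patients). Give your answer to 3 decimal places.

OR = (53 × 1160) / (1161 × 75) = 61480/87075 ≈ 0.706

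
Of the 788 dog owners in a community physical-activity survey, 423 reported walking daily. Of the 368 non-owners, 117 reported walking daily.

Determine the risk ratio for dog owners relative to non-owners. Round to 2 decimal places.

risk, dog owners = 423/788 = 0.5368
risk, non-owners = 117/368 = 0.3179
RR = 0.5368 / 0.3179 = 1.69

RR: 1.69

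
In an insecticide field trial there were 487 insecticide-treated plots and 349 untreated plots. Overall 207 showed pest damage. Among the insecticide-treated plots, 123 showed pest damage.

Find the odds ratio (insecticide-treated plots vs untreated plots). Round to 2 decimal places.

OR: 1.07

insecticide-treated plots without the outcome: 487 − 123 = 364
untreated plots with the outcome: 207 − 123 = 84
untreated plots without the outcome: 349 − 84 = 265
odds, insecticide-treated plots = 123/364 = 0.3379
odds, untreated plots = 84/265 = 0.3170
OR = 0.3379 / 0.3170 = 1.07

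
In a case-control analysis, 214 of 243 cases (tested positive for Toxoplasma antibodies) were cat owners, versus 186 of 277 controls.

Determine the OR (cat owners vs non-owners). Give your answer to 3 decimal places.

OR = (214 × 91) / (186 × 29) = 19474/5394 ≈ 3.610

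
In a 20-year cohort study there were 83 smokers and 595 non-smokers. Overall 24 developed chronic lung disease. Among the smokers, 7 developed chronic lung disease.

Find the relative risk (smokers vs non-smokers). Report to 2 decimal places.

smokers without the outcome: 83 − 7 = 76
non-smokers with the outcome: 24 − 7 = 17
non-smokers without the outcome: 595 − 17 = 578
risk, smokers = 7/83 = 0.08434
risk, non-smokers = 17/595 = 0.02857
RR = 0.08434 / 0.02857 = 2.95

2.95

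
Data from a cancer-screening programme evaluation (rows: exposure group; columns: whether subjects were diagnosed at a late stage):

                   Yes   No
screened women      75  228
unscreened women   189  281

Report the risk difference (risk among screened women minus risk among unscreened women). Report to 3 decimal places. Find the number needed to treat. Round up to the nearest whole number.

RD = -0.155; NNT = 7

risk, screened women = 75/303 = 0.2475
risk, unscreened women = 189/470 = 0.4021
risk difference = 0.2475 − 0.4021 = -0.155
absolute risk difference = 0.154603
1 / 0.154603 = 6.468 → round up → 7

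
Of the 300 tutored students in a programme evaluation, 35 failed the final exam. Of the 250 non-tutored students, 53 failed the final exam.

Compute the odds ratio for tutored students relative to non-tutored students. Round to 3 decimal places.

odds, tutored students = 35/265 = 0.1321
odds, non-tutored students = 53/197 = 0.2690
OR = 0.1321 / 0.2690 = 0.491

OR = 0.491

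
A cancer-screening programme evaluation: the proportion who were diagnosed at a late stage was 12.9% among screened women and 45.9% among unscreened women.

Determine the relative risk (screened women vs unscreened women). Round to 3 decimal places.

RR = 0.1290 / 0.4590 = 0.281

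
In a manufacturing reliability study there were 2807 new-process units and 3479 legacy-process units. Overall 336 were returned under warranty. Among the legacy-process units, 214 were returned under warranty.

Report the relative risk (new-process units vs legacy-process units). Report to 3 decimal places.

new-process units with the outcome: 336 − 214 = 122
new-process units without the outcome: 2807 − 122 = 2685
legacy-process units without the outcome: 3479 − 214 = 3265
risk, new-process units = 122/2807 = 0.04346
risk, legacy-process units = 214/3479 = 0.06151
RR = 0.04346 / 0.06151 = 0.707

0.707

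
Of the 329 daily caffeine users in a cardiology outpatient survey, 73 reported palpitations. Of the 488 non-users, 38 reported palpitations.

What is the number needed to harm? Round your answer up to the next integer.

risk, daily caffeine users = 73/329 = 0.221884
risk, non-users = 38/488 = 0.077869
absolute risk difference = 0.144016
1 / 0.144016 = 6.944 → round up → 7

NNH ≈ 7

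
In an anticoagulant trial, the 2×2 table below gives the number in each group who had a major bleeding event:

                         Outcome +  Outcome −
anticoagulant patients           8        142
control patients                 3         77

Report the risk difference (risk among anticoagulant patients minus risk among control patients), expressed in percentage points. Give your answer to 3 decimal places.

risk, anticoagulant patients = 8/150 = 0.05333
risk, control patients = 3/80 = 0.03750
risk difference = 0.05333 − 0.03750 = 0.01583 → 1.583 percentage points

RD: 1.583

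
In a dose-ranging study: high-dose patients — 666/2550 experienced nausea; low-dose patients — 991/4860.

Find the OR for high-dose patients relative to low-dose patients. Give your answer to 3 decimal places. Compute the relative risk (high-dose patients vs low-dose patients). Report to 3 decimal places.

OR = 1.380; RR = 1.281

odds, high-dose patients = 666/1884 = 0.3535
odds, low-dose patients = 991/3869 = 0.2561
OR = 0.3535 / 0.2561 = 1.380
risk, high-dose patients = 666/2550 = 0.2612
risk, low-dose patients = 991/4860 = 0.2039
RR = 0.2612 / 0.2039 = 1.281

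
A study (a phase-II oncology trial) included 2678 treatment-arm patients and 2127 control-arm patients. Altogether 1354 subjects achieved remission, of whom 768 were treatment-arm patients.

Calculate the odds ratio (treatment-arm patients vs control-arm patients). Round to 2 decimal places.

treatment-arm patients without the outcome: 2678 − 768 = 1910
control-arm patients with the outcome: 1354 − 768 = 586
control-arm patients without the outcome: 2127 − 586 = 1541
odds, treatment-arm patients = 768/1910 = 0.4021
odds, control-arm patients = 586/1541 = 0.3803
OR = 0.4021 / 0.3803 = 1.06

OR = 1.06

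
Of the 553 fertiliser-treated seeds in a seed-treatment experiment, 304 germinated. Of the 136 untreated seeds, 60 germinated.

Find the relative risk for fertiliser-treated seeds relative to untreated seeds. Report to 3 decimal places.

RR ≈ 1.246

risk, fertiliser-treated seeds = 304/553 = 0.5497
risk, untreated seeds = 60/136 = 0.4412
RR = 0.5497 / 0.4412 = 1.246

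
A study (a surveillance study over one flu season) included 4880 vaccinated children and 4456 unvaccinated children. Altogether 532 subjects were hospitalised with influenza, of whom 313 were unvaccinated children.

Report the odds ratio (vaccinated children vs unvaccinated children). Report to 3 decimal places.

vaccinated children with the outcome: 532 − 313 = 219
vaccinated children without the outcome: 4880 − 219 = 4661
unvaccinated children without the outcome: 4456 − 313 = 4143
OR = (219 × 4143) / (4661 × 313) = 907317/1458893 ≈ 0.622

0.622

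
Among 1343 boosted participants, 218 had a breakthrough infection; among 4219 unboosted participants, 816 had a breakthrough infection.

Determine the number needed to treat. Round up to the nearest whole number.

NNT ≈ 33

risk, boosted participants = 218/1343 = 0.162323
risk, unboosted participants = 816/4219 = 0.193411
absolute risk difference = 0.031088
1 / 0.031088 = 32.167 → round up → 33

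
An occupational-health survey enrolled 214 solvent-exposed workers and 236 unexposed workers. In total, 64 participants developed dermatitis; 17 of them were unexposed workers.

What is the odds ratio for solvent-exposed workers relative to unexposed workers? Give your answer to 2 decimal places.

solvent-exposed workers with the outcome: 64 − 17 = 47
solvent-exposed workers without the outcome: 214 − 47 = 167
unexposed workers without the outcome: 236 − 17 = 219
odds, solvent-exposed workers = 47/167 = 0.2814
odds, unexposed workers = 17/219 = 0.0776
OR = 0.2814 / 0.0776 = 3.63

3.63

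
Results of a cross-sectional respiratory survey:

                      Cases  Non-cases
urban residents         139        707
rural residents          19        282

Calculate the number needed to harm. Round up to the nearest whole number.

risk, urban residents = 139/846 = 0.164303
risk, rural residents = 19/301 = 0.063123
absolute risk difference = 0.101180
1 / 0.101180 = 9.883 → round up → 10

10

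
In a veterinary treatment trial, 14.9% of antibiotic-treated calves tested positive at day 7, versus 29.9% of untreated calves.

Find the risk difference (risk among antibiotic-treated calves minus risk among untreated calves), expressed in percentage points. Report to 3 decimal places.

risk difference = 0.1490 − 0.2990 = -0.1500 → -15.000 percentage points

-15.000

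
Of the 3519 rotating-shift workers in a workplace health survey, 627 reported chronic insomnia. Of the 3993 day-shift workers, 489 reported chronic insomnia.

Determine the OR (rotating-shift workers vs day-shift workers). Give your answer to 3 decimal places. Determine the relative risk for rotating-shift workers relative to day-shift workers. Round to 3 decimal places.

OR = (627 × 3504) / (2892 × 489) = 2197008/1414188 ≈ 1.554
risk, rotating-shift workers = 627/3519 = 0.1782
risk, day-shift workers = 489/3993 = 0.1225
RR = 0.1782 / 0.1225 = 1.455

OR = 1.554; RR = 1.455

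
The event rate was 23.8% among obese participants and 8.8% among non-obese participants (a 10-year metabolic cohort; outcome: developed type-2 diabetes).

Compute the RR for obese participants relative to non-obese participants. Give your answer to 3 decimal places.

RR = 0.2380 / 0.0880 = 2.705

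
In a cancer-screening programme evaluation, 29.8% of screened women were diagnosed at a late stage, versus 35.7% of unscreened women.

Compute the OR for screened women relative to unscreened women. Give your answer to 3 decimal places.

odds, screened women = 0.2980/0.7020 = 0.4245
odds, unscreened women = 0.3570/0.6430 = 0.5552
OR = 0.4245 / 0.5552 = 0.765

0.765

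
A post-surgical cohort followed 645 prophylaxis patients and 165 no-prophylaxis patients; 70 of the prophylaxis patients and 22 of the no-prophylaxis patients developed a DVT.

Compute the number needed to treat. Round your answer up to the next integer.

41

risk, prophylaxis patients = 70/645 = 0.108527
risk, no-prophylaxis patients = 22/165 = 0.133333
absolute risk difference = 0.024806
1 / 0.024806 = 40.313 → round up → 41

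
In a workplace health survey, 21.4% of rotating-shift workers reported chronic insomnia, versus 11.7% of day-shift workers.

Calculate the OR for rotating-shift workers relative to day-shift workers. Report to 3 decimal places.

odds, rotating-shift workers = 0.2140/0.7860 = 0.2723
odds, day-shift workers = 0.1170/0.8830 = 0.1325
OR = 0.2723 / 0.1325 = 2.055

OR: 2.055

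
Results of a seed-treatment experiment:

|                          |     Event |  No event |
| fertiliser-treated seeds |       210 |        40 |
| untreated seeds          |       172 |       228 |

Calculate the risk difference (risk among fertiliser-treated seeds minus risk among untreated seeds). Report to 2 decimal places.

risk, fertiliser-treated seeds = 210/250 = 0.8400
risk, untreated seeds = 172/400 = 0.4300
risk difference = 0.8400 − 0.4300 = 0.41

RD: 0.41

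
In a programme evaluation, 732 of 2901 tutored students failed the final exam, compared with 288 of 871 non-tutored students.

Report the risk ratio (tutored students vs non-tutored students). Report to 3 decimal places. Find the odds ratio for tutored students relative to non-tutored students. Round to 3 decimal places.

RR = 0.763; OR = 0.683

risk, tutored students = 732/2901 = 0.2523
risk, non-tutored students = 288/871 = 0.3307
RR = 0.2523 / 0.3307 = 0.763
OR = (732 × 583) / (2169 × 288) = 426756/624672 ≈ 0.683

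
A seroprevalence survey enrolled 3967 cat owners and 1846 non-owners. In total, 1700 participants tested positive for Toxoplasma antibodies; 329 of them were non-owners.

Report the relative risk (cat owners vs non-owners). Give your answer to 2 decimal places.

cat owners with the outcome: 1700 − 329 = 1371
cat owners without the outcome: 3967 − 1371 = 2596
non-owners without the outcome: 1846 − 329 = 1517
risk, cat owners = 1371/3967 = 0.3456
risk, non-owners = 329/1846 = 0.1782
RR = 0.3456 / 0.1782 = 1.94

1.94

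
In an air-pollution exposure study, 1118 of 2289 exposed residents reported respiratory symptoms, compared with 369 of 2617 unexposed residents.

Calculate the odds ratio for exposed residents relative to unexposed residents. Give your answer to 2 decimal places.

odds, exposed residents = 1118/1171 = 0.9547
odds, unexposed residents = 369/2248 = 0.1641
OR = 0.9547 / 0.1641 = 5.82

OR ≈ 5.82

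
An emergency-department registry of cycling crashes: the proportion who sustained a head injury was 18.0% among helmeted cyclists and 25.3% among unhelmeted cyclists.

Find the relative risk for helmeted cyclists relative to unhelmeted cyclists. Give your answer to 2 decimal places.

RR = 0.1800 / 0.2530 = 0.71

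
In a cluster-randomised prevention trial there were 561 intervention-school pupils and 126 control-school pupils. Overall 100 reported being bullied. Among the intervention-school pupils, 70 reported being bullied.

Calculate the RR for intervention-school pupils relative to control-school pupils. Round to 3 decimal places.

intervention-school pupils without the outcome: 561 − 70 = 491
control-school pupils with the outcome: 100 − 70 = 30
control-school pupils without the outcome: 126 − 30 = 96
risk, intervention-school pupils = 70/561 = 0.1248
risk, control-school pupils = 30/126 = 0.2381
RR = 0.1248 / 0.2381 = 0.524

RR: 0.524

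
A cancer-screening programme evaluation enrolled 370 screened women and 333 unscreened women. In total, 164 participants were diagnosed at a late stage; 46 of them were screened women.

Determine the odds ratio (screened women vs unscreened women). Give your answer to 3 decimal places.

0.259

screened women without the outcome: 370 − 46 = 324
unscreened women with the outcome: 164 − 46 = 118
unscreened women without the outcome: 333 − 118 = 215
OR = (46 × 215) / (324 × 118) = 9890/38232 ≈ 0.259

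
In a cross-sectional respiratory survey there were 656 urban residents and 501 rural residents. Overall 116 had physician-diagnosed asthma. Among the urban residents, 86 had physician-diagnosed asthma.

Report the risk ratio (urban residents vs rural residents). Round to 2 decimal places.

urban residents without the outcome: 656 − 86 = 570
rural residents with the outcome: 116 − 86 = 30
rural residents without the outcome: 501 − 30 = 471
risk, urban residents = 86/656 = 0.1311
risk, rural residents = 30/501 = 0.0599
RR = 0.1311 / 0.0599 = 2.19

2.19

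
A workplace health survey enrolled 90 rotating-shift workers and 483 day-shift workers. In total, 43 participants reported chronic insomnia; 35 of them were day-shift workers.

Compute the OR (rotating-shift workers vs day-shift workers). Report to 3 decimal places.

OR ≈ 1.249

rotating-shift workers with the outcome: 43 − 35 = 8
rotating-shift workers without the outcome: 90 − 8 = 82
day-shift workers without the outcome: 483 − 35 = 448
OR = (8 × 448) / (82 × 35) = 3584/2870 ≈ 1.249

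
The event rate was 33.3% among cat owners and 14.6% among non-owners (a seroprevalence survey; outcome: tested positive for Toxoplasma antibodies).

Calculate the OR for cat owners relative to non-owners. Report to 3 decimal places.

OR ≈ 2.920

odds, cat owners = 0.3330/0.6670 = 0.4993
odds, non-owners = 0.1460/0.8540 = 0.1710
OR = 0.4993 / 0.1710 = 2.920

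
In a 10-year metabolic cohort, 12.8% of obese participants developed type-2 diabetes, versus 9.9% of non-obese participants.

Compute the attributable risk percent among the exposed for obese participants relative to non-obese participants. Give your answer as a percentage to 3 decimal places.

AR% = (0.1280 − 0.0990) / 0.1280 = 0.2266 → 22.656%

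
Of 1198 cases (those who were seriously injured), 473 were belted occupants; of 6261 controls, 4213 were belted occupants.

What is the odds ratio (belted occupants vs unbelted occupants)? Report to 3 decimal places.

OR = (473 × 2048) / (4213 × 725) = 968704/3054425 ≈ 0.317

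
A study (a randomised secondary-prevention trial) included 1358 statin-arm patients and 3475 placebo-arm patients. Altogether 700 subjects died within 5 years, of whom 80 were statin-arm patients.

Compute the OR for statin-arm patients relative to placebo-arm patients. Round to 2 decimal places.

statin-arm patients without the outcome: 1358 − 80 = 1278
placebo-arm patients with the outcome: 700 − 80 = 620
placebo-arm patients without the outcome: 3475 − 620 = 2855
OR = (80 × 2855) / (1278 × 620) = 228400/792360 ≈ 0.29

OR = 0.29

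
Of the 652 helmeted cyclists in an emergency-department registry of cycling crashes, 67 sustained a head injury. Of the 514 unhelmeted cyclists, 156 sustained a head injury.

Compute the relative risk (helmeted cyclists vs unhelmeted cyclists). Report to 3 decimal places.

0.339

risk, helmeted cyclists = 67/652 = 0.1028
risk, unhelmeted cyclists = 156/514 = 0.3035
RR = 0.1028 / 0.3035 = 0.339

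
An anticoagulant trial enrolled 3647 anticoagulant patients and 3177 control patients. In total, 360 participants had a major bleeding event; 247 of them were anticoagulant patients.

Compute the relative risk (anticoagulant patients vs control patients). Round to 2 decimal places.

anticoagulant patients without the outcome: 3647 − 247 = 3400
control patients with the outcome: 360 − 247 = 113
control patients without the outcome: 3177 − 113 = 3064
risk, anticoagulant patients = 247/3647 = 0.06773
risk, control patients = 113/3177 = 0.03557
RR = 0.06773 / 0.03557 = 1.90

1.90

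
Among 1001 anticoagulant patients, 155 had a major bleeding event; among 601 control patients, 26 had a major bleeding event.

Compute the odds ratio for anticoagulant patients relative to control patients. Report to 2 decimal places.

odds, anticoagulant patients = 155/846 = 0.18322
odds, control patients = 26/575 = 0.04522
OR = 0.18322 / 0.04522 = 4.05

4.05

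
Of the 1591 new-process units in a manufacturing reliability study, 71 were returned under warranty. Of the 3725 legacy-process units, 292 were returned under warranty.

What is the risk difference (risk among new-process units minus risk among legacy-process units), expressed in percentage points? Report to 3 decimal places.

-3.376

risk, new-process units = 71/1591 = 0.04463
risk, legacy-process units = 292/3725 = 0.07839
risk difference = 0.04463 − 0.07839 = -0.03376 → -3.376 percentage points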